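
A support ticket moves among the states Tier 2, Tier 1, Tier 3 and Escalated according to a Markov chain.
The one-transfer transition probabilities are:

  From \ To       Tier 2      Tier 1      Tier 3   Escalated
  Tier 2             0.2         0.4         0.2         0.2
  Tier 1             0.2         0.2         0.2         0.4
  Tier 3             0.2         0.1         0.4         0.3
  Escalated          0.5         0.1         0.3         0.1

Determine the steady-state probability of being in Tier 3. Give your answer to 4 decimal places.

0.2805

Let the stationary distribution be π with π = πP and π_1 + π_2 + π_3 + π_4 = 1.
π_1 = 0.2·π_1 + 0.2·π_2 + 0.2·π_3 + 0.5·π_4
π_2 = 0.4·π_1 + 0.2·π_2 + 0.1·π_3 + 0.1·π_4
π_3 = 0.2·π_1 + 0.2·π_2 + 0.4·π_3 + 0.3·π_4
Solving with the normalization constraint gives π = (0.2732, 0.2022, 0.2805, 0.2441).
So the stationary probability of Tier 3 is 0.2805.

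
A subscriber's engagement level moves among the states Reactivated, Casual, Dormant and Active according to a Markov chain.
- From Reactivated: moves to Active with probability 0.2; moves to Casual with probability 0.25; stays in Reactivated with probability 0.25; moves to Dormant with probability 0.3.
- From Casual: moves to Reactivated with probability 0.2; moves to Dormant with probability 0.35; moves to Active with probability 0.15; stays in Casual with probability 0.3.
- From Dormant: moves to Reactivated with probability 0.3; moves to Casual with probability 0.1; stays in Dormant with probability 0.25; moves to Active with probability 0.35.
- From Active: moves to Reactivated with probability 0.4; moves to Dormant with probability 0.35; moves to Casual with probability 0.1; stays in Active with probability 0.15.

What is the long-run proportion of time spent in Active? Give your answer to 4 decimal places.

Let the stationary distribution be π with π = πP and π_1 + π_2 + π_3 + π_4 = 1.
π_1 = 0.25·π_1 + 0.2·π_2 + 0.3·π_3 + 0.4·π_4
π_2 = 0.25·π_1 + 0.3·π_2 + 0.1·π_3 + 0.1·π_4
π_3 = 0.3·π_1 + 0.35·π_2 + 0.25·π_3 + 0.35·π_4
Solving with the normalization constraint gives π = (0.2901, 0.1794, 0.3050, 0.2255).
So the stationary probability of Active is 0.2255.

0.2255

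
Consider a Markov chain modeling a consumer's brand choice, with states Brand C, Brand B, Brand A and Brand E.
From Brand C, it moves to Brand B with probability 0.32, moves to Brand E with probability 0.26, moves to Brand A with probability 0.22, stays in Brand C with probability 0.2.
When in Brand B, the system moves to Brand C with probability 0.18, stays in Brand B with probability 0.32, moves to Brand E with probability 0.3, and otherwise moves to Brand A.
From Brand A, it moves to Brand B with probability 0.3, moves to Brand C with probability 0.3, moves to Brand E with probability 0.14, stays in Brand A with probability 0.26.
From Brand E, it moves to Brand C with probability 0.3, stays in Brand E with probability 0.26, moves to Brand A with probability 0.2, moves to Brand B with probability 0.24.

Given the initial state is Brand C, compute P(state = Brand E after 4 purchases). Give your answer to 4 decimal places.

0.2457

Propagate the distribution vector 4 purchases from Brand C.
After 0 purchases: (1.0000, 0.0000, 0.0000, 0.0000)
After 1 purchase: (0.2000, 0.3200, 0.2200, 0.2600)
After 2 purchases: (0.2416, 0.2948, 0.2172, 0.2464)
After 3 purchases: (0.2405, 0.2959, 0.2179, 0.2457)
After 4 purchases: (0.2404, 0.2960, 0.2179, 0.2457)
P(in Brand E after 4 purchases) = 0.2457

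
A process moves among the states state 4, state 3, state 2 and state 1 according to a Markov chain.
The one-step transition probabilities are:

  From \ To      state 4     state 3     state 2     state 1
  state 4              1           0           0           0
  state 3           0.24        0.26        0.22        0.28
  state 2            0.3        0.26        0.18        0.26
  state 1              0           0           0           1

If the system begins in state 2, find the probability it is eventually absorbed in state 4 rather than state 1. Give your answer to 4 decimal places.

0.5175

Let h(s) be the probability of absorption at state 4 starting from transient state s. Then h(state 4) = 1 and h(state 1) = 0. By first-step analysis:
h(state 3) = 0.24·1 + 0.26·h(state 3) + 0.22·h(state 2) + 0.28·0
h(state 2) = 0.3·1 + 0.26·h(state 3) + 0.18·h(state 2) + 0.26·0
Solving: h(state 3) = 0.4782, h(state 2) = 0.5175.
Starting from state 2, the probability is 0.5175.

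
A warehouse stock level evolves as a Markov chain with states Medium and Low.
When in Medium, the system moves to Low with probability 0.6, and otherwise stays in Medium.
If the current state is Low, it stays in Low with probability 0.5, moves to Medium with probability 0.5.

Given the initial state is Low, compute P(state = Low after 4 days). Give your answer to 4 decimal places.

0.5455

Propagate the distribution vector 4 days from Low.
After 0 days: (0.0000, 1.0000)
After 1 day: (0.5000, 0.5000)
After 2 days: (0.4500, 0.5500)
After 3 days: (0.4550, 0.5450)
After 4 days: (0.4545, 0.5455)
P(in Low after 4 days) = 0.5455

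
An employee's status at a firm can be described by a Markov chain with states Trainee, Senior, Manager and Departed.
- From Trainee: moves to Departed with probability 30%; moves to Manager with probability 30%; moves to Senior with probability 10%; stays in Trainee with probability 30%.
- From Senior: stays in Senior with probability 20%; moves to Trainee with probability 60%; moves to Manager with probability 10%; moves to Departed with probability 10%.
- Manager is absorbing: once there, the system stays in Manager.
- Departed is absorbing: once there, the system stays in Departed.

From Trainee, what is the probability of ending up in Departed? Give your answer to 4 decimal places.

Let h(s) be the probability of absorption at Departed starting from transient state s. Then h(Departed) = 1 and h(Manager) = 0. By first-step analysis:
h(Trainee) = 0.3·h(Trainee) + 0.1·h(Senior) + 0.3·0 + 0.3·1
h(Senior) = 0.6·h(Trainee) + 0.2·h(Senior) + 0.1·0 + 0.1·1
Solving: h(Trainee) = 0.5000, h(Senior) = 0.5000.
Starting from Trainee, the probability is 0.5000.

0.5000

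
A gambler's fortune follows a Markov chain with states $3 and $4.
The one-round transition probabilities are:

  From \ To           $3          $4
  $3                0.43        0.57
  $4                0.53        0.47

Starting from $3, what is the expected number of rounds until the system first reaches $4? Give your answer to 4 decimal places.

1.7544

Let t(s) be the expected number of rounds to first reach $4 from state s, with t($4) = 0. Conditioning on the first round:
t($3) = 1 + 0.43·t($3)
Solving: t($3) = 1.7544.
Expected rounds from $3 to $4: 1.7544.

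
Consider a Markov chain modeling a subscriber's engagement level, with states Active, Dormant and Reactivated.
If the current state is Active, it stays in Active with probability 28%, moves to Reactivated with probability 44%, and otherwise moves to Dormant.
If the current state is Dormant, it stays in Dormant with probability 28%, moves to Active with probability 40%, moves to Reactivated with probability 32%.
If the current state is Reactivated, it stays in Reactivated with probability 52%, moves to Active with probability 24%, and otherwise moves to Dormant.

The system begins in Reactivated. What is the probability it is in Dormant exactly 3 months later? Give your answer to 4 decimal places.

0.2619

Propagate the distribution vector 3 months from Reactivated.
After 0 months: (0.0000, 0.0000, 1.0000)
After 1 month: (0.2400, 0.2400, 0.5200)
After 2 months: (0.2880, 0.2592, 0.4528)
After 3 months: (0.2930, 0.2619, 0.4451)
P(in Dormant after 3 months) = 0.2619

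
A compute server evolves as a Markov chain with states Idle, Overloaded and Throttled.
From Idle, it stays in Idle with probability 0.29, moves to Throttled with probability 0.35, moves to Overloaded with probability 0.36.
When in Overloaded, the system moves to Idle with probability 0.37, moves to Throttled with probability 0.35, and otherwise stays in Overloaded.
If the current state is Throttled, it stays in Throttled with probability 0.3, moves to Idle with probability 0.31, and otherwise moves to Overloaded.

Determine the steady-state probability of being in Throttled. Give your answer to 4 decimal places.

Let the stationary distribution be π with π = πP and π_1 + π_2 + π_3 = 1.
π_1 = 0.29·π_1 + 0.37·π_2 + 0.31·π_3
π_2 = 0.36·π_1 + 0.28·π_2 + 0.39·π_3
Solving with the normalization constraint gives π = (0.3241, 0.3426, 0.3333).
So the stationary probability of Throttled is 0.3333.

0.3333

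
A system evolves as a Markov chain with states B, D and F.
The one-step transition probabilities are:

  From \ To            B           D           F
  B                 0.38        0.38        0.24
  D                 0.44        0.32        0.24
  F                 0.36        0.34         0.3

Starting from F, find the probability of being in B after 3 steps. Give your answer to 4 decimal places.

Propagate the distribution vector 3 steps from F.
After 0 steps: (0.0000, 0.0000, 1.0000)
After 1 step: (0.3600, 0.3400, 0.3000)
After 2 steps: (0.3944, 0.3476, 0.2580)
After 3 steps: (0.3957, 0.3488, 0.2555)
P(in B after 3 steps) = 0.3957

0.3957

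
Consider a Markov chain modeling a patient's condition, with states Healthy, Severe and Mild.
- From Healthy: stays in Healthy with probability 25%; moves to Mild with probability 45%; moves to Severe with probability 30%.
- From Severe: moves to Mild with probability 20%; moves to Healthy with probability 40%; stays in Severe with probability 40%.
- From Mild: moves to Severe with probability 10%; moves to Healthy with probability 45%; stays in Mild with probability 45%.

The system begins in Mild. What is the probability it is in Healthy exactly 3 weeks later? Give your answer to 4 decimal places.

Propagate the distribution vector 3 weeks from Mild.
After 0 weeks: (0.0000, 0.0000, 1.0000)
After 1 week: (0.4500, 0.1000, 0.4500)
After 2 weeks: (0.3550, 0.2200, 0.4250)
After 3 weeks: (0.3680, 0.2370, 0.3950)
P(in Healthy after 3 weeks) = 0.3680

0.3680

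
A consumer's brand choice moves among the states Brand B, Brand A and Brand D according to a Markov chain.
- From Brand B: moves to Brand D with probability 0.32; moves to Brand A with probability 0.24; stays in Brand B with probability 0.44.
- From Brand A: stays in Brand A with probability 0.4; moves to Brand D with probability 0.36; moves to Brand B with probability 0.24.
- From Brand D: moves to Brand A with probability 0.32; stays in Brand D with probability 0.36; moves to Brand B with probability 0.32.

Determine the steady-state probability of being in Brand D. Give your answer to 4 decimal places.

Let the stationary distribution be π with π = πP and π_1 + π_2 + π_3 = 1.
π_1 = 0.44·π_1 + 0.24·π_2 + 0.32·π_3
π_2 = 0.24·π_1 + 0.4·π_2 + 0.32·π_3
Solving with the normalization constraint gives π = (0.3347, 0.3187, 0.3466).
So the stationary probability of Brand D is 0.3466.

0.3466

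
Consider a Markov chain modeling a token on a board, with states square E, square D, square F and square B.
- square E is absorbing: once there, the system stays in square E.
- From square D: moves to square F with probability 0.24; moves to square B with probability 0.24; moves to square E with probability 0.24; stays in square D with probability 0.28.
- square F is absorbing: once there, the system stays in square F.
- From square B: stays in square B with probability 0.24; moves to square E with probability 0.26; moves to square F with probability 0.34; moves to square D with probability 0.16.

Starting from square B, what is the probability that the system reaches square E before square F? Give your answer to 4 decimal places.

Let h(s) be the probability of absorption at square E starting from transient state s. Then h(square E) = 1 and h(square F) = 0. By first-step analysis:
h(square D) = 0.24·1 + 0.28·h(square D) + 0.24·0 + 0.24·h(square B)
h(square B) = 0.26·1 + 0.16·h(square D) + 0.34·0 + 0.24·h(square B)
Solving: h(square D) = 0.4811, h(square B) = 0.4434.
Starting from square B, the probability is 0.4434.

0.4434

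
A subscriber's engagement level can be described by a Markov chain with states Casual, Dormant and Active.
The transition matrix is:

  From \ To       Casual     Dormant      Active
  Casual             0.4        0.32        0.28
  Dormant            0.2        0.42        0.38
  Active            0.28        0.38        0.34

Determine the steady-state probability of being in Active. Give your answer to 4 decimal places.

0.3381

Let the stationary distribution be π with π = πP and π_1 + π_2 + π_3 = 1.
π_1 = 0.4·π_1 + 0.2·π_2 + 0.28·π_3
π_2 = 0.32·π_1 + 0.42·π_2 + 0.38·π_3
Solving with the normalization constraint gives π = (0.2838, 0.3781, 0.3381).
So the stationary probability of Active is 0.3381.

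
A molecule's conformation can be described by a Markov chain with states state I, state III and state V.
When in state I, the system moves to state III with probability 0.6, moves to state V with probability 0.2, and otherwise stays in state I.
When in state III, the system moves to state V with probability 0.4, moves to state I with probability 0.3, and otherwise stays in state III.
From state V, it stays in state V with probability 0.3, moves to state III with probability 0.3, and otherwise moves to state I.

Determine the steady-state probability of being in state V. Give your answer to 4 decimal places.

Let the stationary distribution be π with π = πP and π_1 + π_2 + π_3 = 1.
π_1 = 0.2·π_1 + 0.3·π_2 + 0.4·π_3
π_2 = 0.6·π_1 + 0.3·π_2 + 0.3·π_3
Solving with the normalization constraint gives π = (0.3008, 0.3902, 0.3089).
So the stationary probability of state V is 0.3089.

0.3089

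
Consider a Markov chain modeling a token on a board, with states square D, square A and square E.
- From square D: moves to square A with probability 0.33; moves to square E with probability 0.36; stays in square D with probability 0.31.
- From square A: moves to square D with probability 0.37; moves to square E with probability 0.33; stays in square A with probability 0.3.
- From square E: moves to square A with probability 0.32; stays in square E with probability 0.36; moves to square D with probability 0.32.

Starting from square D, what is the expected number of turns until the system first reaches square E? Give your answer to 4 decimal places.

Let t(s) be the expected number of turns to first reach square E from state s, with t(square E) = 0. Conditioning on the first turn:
t(square D) = 1 + 0.31·t(square D) + 0.33·t(square A)
t(square A) = 1 + 0.37·t(square D) + 0.3·t(square A)
Solving: t(square D) = 2.8540, t(square A) = 2.9371.
Expected turns from square D to square E: 2.8540.

2.8540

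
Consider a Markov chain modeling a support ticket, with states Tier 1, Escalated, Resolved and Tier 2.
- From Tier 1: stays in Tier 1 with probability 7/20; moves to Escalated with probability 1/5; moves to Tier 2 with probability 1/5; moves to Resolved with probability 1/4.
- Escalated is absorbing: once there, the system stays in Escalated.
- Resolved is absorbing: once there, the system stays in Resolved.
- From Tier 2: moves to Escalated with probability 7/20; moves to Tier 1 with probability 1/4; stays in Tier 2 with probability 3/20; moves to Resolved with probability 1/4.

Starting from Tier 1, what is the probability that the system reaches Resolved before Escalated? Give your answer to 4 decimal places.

Let h(s) be the probability of absorption at Resolved starting from transient state s. Then h(Resolved) = 1 and h(Escalated) = 0. By first-step analysis:
h(Tier 1) = 0.35·h(Tier 1) + 0.2·0 + 0.25·1 + 0.2·h(Tier 2)
h(Tier 2) = 0.25·h(Tier 1) + 0.35·0 + 0.25·1 + 0.15·h(Tier 2)
Solving: h(Tier 1) = 0.5224, h(Tier 2) = 0.4478.
Starting from Tier 1, the probability is 0.5224.

0.5224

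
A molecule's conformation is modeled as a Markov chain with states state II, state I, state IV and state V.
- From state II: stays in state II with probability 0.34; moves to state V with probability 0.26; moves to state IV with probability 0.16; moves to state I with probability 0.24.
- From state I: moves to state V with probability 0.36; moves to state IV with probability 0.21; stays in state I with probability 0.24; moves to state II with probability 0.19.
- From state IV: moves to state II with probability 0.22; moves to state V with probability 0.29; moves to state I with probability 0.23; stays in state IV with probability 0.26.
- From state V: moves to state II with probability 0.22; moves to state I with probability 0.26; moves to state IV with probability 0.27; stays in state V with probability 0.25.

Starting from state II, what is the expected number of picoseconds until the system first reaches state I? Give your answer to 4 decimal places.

4.1123

Let t(s) be the expected number of picoseconds to first reach state I from state s, with t(state I) = 0. Conditioning on the first picosecond:
t(state II) = 1 + 0.34·t(state II) + 0.16·t(state IV) + 0.26·t(state V)
t(state IV) = 1 + 0.22·t(state II) + 0.26·t(state IV) + 0.29·t(state V)
t(state V) = 1 + 0.22·t(state II) + 0.27·t(state IV) + 0.25·t(state V)
Solving: t(state II) = 4.1123, t(state IV) = 4.1554, t(state V) = 4.0356.
Expected picoseconds from state II to state I: 4.1123.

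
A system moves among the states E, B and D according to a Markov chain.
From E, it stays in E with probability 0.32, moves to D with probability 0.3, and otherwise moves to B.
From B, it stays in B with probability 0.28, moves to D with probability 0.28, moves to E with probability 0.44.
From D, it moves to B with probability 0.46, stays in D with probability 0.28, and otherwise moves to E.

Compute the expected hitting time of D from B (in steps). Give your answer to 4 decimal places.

3.4739

Let t(s) be the expected number of steps to first reach D from state s, with t(D) = 0. Conditioning on the first step:
t(E) = 1 + 0.32·t(E) + 0.38·t(B)
t(B) = 1 + 0.44·t(E) + 0.28·t(B)
Solving: t(E) = 3.4119, t(B) = 3.4739.
Expected steps from B to D: 3.4739.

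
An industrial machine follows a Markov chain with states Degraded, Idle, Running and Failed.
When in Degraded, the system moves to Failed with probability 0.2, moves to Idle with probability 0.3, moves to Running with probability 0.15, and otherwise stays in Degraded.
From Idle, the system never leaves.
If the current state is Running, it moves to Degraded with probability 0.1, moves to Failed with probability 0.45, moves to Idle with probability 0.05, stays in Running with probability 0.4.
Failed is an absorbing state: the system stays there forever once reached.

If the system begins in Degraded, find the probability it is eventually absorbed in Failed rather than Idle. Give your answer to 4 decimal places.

0.5000

Let h(s) be the probability of absorption at Failed starting from transient state s. Then h(Failed) = 1 and h(Idle) = 0. By first-step analysis:
h(Degraded) = 0.35·h(Degraded) + 0.3·0 + 0.15·h(Running) + 0.2·1
h(Running) = 0.1·h(Degraded) + 0.05·0 + 0.4·h(Running) + 0.45·1
Solving: h(Degraded) = 0.5000, h(Running) = 0.8333.
Starting from Degraded, the probability is 0.5000.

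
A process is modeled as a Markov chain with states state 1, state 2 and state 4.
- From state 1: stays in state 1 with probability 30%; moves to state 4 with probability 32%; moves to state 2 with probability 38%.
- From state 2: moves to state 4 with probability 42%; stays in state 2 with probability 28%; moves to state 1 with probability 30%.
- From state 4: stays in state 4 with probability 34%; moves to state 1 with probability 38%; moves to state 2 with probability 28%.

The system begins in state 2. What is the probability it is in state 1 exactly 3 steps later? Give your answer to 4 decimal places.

0.3285

Propagate the distribution vector 3 steps from state 2.
After 0 steps: (0.0000, 1.0000, 0.0000)
After 1 step: (0.3000, 0.2800, 0.4200)
After 2 steps: (0.3336, 0.3100, 0.3564)
After 3 steps: (0.3285, 0.3134, 0.3581)
P(in state 1 after 3 steps) = 0.3285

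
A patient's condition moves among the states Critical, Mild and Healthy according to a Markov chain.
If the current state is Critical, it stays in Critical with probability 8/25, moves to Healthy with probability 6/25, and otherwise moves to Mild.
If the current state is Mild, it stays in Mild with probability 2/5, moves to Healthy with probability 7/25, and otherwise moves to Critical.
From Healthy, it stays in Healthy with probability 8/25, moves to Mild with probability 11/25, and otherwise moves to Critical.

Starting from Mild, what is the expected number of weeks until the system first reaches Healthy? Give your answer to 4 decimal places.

3.7425

Let t(s) be the expected number of weeks to first reach Healthy from state s, with t(Healthy) = 0. Conditioning on the first week:
t(Critical) = 1 + 0.32·t(Critical) + 0.44·t(Mild)
t(Mild) = 1 + 0.32·t(Critical) + 0.4·t(Mild)
Solving: t(Critical) = 3.8922, t(Mild) = 3.7425.
Expected weeks from Mild to Healthy: 3.7425.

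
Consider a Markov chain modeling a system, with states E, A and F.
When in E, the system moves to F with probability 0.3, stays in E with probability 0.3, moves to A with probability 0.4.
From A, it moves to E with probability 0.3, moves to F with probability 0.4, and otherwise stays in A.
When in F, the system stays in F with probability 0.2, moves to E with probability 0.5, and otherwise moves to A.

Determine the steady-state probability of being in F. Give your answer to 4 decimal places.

0.3033

Let the stationary distribution be π with π = πP and π_1 + π_2 + π_3 = 1.
π_1 = 0.3·π_1 + 0.3·π_2 + 0.5·π_3
π_2 = 0.4·π_1 + 0.3·π_2 + 0.3·π_3
Solving with the normalization constraint gives π = (0.3607, 0.3361, 0.3033).
So the stationary probability of F is 0.3033.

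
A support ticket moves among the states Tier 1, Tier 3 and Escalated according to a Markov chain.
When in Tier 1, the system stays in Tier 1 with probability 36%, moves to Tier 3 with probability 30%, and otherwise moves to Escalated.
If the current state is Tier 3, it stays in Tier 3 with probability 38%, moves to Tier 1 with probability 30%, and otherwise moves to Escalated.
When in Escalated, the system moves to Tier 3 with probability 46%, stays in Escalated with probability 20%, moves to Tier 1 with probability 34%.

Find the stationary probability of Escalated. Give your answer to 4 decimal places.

0.2916

Let the stationary distribution be π with π = πP and π_1 + π_2 + π_3 = 1.
π_1 = 0.36·π_1 + 0.3·π_2 + 0.34·π_3
π_2 = 0.3·π_1 + 0.38·π_2 + 0.46·π_3
Solving with the normalization constraint gives π = (0.3316, 0.3768, 0.2916).
So the stationary probability of Escalated is 0.2916.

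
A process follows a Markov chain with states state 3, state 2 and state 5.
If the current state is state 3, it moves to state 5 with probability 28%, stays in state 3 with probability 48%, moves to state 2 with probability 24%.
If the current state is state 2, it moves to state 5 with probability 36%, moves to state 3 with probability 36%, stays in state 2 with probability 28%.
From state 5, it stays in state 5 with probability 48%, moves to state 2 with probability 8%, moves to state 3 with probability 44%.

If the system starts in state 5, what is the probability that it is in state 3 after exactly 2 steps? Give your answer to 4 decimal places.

0.4512

Sum over the intermediate state after 1 step:
P = P(state 5→state 3)·P(state 3→state 3) + P(state 5→state 2)·P(state 2→state 3) + P(state 5→state 5)·P(state 5→state 3)
  = 0.44×0.48 + 0.08×0.36 + 0.48×0.44
  = 0.2112 + 0.0288 + 0.2112 = 0.4512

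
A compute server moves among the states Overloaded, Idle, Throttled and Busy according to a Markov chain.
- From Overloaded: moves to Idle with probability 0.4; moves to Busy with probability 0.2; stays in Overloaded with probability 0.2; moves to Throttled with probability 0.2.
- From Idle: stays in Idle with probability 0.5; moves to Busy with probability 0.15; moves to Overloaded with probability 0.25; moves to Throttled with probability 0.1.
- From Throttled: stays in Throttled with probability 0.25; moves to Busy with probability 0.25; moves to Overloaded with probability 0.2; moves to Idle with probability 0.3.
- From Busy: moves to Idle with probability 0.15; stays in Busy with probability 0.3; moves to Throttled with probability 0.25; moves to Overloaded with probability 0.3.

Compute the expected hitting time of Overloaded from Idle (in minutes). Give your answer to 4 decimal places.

Let t(s) be the expected number of minutes to first reach Overloaded from state s, with t(Overloaded) = 0. Conditioning on the first minute:
t(Idle) = 1 + 0.5·t(Idle) + 0.1·t(Throttled) + 0.15·t(Busy)
t(Throttled) = 1 + 0.3·t(Idle) + 0.25·t(Throttled) + 0.25·t(Busy)
t(Busy) = 1 + 0.15·t(Idle) + 0.25·t(Throttled) + 0.3·t(Busy)
Solving: t(Idle) = 3.9664, t(Throttled) = 4.1766, t(Busy) = 3.7701.
Expected minutes from Idle to Overloaded: 3.9664.

3.9664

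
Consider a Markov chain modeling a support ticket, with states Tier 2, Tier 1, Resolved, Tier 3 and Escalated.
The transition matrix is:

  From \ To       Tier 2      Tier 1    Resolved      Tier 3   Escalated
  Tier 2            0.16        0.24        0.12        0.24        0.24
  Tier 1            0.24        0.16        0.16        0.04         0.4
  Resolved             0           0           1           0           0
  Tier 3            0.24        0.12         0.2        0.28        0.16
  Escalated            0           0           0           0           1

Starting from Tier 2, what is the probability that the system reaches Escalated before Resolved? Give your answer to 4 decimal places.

Let h(s) be the probability of absorption at Escalated starting from transient state s. Then h(Escalated) = 1 and h(Resolved) = 0. By first-step analysis:
h(Tier 2) = 0.16·h(Tier 2) + 0.24·h(Tier 1) + 0.12·0 + 0.24·h(Tier 3) + 0.24·1
h(Tier 1) = 0.24·h(Tier 2) + 0.16·h(Tier 1) + 0.16·0 + 0.04·h(Tier 3) + 0.4·1
h(Tier 3) = 0.24·h(Tier 2) + 0.12·h(Tier 1) + 0.2·0 + 0.28·h(Tier 3) + 0.16·1
Solving: h(Tier 2) = 0.6382, h(Tier 1) = 0.6847, h(Tier 3) = 0.5491.
Starting from Tier 2, the probability is 0.6382.

0.6382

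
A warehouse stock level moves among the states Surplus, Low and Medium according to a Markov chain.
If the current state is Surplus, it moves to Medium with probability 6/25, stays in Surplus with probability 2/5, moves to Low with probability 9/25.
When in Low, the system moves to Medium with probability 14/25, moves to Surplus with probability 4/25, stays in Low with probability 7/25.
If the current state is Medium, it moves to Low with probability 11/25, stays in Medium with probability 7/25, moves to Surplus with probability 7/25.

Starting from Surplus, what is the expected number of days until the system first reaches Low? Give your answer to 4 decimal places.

2.6316

Let t(s) be the expected number of days to first reach Low from state s, with t(Low) = 0. Conditioning on the first day:
t(Surplus) = 1 + 0.4·t(Surplus) + 0.24·t(Medium)
t(Medium) = 1 + 0.28·t(Surplus) + 0.28·t(Medium)
Solving: t(Surplus) = 2.6316, t(Medium) = 2.4123.
Expected days from Surplus to Low: 2.6316.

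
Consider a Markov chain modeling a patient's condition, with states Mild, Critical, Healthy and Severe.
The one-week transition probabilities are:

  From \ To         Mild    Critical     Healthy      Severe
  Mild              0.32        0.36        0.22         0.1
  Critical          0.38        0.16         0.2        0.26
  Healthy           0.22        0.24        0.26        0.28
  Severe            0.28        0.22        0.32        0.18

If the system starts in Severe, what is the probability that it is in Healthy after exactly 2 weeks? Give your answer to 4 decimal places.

0.2464

Propagate the distribution vector 2 weeks from Severe.
After 0 weeks: (0.0000, 0.0000, 0.0000, 1.0000)
After 1 week: (0.2800, 0.2200, 0.3200, 0.1800)
After 2 weeks: (0.2940, 0.2524, 0.2464, 0.2072)
P(in Healthy after 2 weeks) = 0.2464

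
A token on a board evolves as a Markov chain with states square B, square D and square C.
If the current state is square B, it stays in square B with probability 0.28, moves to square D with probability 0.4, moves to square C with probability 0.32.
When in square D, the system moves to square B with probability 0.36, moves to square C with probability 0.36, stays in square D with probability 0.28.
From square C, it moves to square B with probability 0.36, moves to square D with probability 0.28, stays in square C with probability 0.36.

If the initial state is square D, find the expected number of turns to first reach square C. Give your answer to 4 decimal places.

2.8846

Let t(s) be the expected number of turns to first reach square C from state s, with t(square C) = 0. Conditioning on the first turn:
t(square B) = 1 + 0.28·t(square B) + 0.4·t(square D)
t(square D) = 1 + 0.36·t(square B) + 0.28·t(square D)
Solving: t(square B) = 2.9915, t(square D) = 2.8846.
Expected turns from square D to square C: 2.8846.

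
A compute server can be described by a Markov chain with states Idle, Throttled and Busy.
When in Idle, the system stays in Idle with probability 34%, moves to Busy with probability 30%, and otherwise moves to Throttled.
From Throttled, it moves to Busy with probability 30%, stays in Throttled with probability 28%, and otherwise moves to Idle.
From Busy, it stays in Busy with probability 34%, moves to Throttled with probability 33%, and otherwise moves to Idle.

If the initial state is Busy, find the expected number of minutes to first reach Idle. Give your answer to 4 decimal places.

2.7911

Let t(s) be the expected number of minutes to first reach Idle from state s, with t(Idle) = 0. Conditioning on the first minute:
t(Throttled) = 1 + 0.28·t(Throttled) + 0.3·t(Busy)
t(Busy) = 1 + 0.33·t(Throttled) + 0.34·t(Busy)
Solving: t(Throttled) = 2.5518, t(Busy) = 2.7911.
Expected minutes from Busy to Idle: 2.7911.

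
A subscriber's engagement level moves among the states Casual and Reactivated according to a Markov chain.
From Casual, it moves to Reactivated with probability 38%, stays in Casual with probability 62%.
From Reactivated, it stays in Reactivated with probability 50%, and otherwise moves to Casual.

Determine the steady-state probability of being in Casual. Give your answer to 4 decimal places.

0.5682

Let the stationary distribution be π with π = πP and π_1 + π_2 = 1.
π_1 = 0.62·π_1 + 0.5·π_2
Solving with the normalization constraint gives π = (0.5682, 0.4318).
So the stationary probability of Casual is 0.5682.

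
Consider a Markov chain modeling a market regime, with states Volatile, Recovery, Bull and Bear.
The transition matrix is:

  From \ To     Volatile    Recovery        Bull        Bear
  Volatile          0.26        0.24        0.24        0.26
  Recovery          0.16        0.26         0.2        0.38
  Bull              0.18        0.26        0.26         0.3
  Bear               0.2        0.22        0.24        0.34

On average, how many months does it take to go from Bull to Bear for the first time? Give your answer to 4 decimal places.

Let t(s) be the expected number of months to first reach Bear from state s, with t(Bear) = 0. Conditioning on the first month:
t(Volatile) = 1 + 0.26·t(Volatile) + 0.24·t(Recovery) + 0.24·t(Bull)
t(Recovery) = 1 + 0.16·t(Volatile) + 0.26·t(Recovery) + 0.2·t(Bull)
t(Bull) = 1 + 0.18·t(Volatile) + 0.26·t(Recovery) + 0.26·t(Bull)
Solving: t(Volatile) = 3.3406, t(Recovery) = 2.9374, t(Bull) = 3.1960.
Expected months from Bull to Bear: 3.1960.

3.1960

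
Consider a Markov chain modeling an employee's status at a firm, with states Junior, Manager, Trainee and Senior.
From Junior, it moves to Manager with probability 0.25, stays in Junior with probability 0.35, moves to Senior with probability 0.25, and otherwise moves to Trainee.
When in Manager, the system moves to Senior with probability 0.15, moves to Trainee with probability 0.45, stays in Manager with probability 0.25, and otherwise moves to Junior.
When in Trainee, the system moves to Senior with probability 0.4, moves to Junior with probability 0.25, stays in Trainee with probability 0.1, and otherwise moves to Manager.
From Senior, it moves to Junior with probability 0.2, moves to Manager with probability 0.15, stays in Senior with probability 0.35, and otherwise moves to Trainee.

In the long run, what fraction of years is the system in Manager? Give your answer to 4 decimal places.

0.2205

Let the stationary distribution be π with π = πP and π_1 + π_2 + π_3 + π_4 = 1.
π_1 = 0.35·π_1 + 0.15·π_2 + 0.25·π_3 + 0.2·π_4
π_2 = 0.25·π_1 + 0.25·π_2 + 0.25·π_3 + 0.15·π_4
π_3 = 0.15·π_1 + 0.45·π_2 + 0.1·π_3 + 0.3·π_4
Solving with the normalization constraint gives π = (0.2369, 0.2205, 0.2480, 0.2946).
So the stationary probability of Manager is 0.2205.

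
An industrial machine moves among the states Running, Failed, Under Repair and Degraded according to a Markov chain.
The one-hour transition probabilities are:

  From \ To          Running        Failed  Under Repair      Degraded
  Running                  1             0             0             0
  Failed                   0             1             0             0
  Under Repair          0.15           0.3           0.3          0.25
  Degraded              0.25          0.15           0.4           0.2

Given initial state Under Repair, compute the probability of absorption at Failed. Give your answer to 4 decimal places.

0.6033

Let h(s) be the probability of absorption at Failed starting from transient state s. Then h(Failed) = 1 and h(Running) = 0. By first-step analysis:
h(Under Repair) = 0.15·0 + 0.3·1 + 0.3·h(Under Repair) + 0.25·h(Degraded)
h(Degraded) = 0.25·0 + 0.15·1 + 0.4·h(Under Repair) + 0.2·h(Degraded)
Solving: h(Under Repair) = 0.6033, h(Degraded) = 0.4891.
Starting from Under Repair, the probability is 0.6033.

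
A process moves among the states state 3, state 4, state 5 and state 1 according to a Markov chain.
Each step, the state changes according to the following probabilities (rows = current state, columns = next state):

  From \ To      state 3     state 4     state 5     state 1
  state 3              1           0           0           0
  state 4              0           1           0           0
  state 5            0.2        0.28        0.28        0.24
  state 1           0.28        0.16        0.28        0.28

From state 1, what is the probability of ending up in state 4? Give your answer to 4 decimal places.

Let h(s) be the probability of absorption at state 4 starting from transient state s. Then h(state 4) = 1 and h(state 3) = 0. By first-step analysis:
h(state 5) = 0.2·0 + 0.28·1 + 0.28·h(state 5) + 0.24·h(state 1)
h(state 1) = 0.28·0 + 0.16·1 + 0.28·h(state 5) + 0.28·h(state 1)
Solving: h(state 5) = 0.5319, h(state 1) = 0.4291.
Starting from state 1, the probability is 0.4291.

0.4291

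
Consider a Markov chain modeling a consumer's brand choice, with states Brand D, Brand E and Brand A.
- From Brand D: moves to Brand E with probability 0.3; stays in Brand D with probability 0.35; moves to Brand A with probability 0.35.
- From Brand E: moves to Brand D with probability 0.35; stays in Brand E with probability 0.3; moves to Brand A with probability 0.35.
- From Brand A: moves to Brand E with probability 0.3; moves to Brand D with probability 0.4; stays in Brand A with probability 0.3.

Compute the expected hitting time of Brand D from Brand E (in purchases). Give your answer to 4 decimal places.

2.7273

Let t(s) be the expected number of purchases to first reach Brand D from state s, with t(Brand D) = 0. Conditioning on the first purchase:
t(Brand E) = 1 + 0.3·t(Brand E) + 0.35·t(Brand A)
t(Brand A) = 1 + 0.3·t(Brand E) + 0.3·t(Brand A)
Solving: t(Brand E) = 2.7273, t(Brand A) = 2.5974.
Expected purchases from Brand E to Brand D: 2.7273.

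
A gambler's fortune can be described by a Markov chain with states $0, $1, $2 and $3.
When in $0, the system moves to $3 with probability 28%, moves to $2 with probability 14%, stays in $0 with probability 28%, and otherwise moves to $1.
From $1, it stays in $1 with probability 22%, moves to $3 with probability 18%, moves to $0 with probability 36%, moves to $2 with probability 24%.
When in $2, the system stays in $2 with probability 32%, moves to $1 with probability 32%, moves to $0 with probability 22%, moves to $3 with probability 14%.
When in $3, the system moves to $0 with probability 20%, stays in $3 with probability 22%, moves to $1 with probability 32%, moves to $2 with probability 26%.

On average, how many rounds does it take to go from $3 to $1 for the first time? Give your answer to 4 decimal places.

3.1691

Let t(s) be the expected number of rounds to first reach $1 from state s, with t($1) = 0. Conditioning on the first round:
t($0) = 1 + 0.28·t($0) + 0.14·t($2) + 0.28·t($3)
t($2) = 1 + 0.22·t($0) + 0.32·t($2) + 0.14·t($3)
t($3) = 1 + 0.2·t($0) + 0.26·t($2) + 0.22·t($3)
Solving: t($0) = 3.2378, t($2) = 3.1706, t($3) = 3.1691.
Expected rounds from $3 to $1: 3.1691.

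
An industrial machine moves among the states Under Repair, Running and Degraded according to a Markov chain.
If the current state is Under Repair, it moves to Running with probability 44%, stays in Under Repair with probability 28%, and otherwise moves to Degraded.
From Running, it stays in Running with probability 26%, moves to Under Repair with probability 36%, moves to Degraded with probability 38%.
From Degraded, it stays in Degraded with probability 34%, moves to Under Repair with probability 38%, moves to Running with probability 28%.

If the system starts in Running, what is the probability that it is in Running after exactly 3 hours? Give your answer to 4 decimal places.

0.3276

Propagate the distribution vector 3 hours from Running.
After 0 hours: (0.0000, 1.0000, 0.0000)
After 1 hour: (0.3600, 0.2600, 0.3800)
After 2 hours: (0.3388, 0.3324, 0.3288)
After 3 hours: (0.3395, 0.3276, 0.3330)
P(in Running after 3 hours) = 0.3276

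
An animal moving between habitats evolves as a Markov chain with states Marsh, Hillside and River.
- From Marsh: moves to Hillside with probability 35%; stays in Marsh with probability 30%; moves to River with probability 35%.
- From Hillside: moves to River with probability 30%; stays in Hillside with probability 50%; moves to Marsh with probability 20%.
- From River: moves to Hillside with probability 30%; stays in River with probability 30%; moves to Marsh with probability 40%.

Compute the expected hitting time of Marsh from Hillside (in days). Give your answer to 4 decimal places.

3.8462

Let t(s) be the expected number of days to first reach Marsh from state s, with t(Marsh) = 0. Conditioning on the first day:
t(Hillside) = 1 + 0.5·t(Hillside) + 0.3·t(River)
t(River) = 1 + 0.3·t(Hillside) + 0.3·t(River)
Solving: t(Hillside) = 3.8462, t(River) = 3.0769.
Expected days from Hillside to Marsh: 3.8462.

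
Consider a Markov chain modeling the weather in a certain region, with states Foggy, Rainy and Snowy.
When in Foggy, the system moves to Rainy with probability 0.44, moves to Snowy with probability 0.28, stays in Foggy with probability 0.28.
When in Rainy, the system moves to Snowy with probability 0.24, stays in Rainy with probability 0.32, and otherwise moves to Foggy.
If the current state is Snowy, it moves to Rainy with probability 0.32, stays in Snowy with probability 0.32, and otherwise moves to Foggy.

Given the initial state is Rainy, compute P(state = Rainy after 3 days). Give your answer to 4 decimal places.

0.3620

Propagate the distribution vector 3 days from Rainy.
After 0 days: (0.0000, 1.0000, 0.0000)
After 1 day: (0.4400, 0.3200, 0.2400)
After 2 days: (0.3504, 0.3728, 0.2768)
After 3 days: (0.3618, 0.3620, 0.2762)
P(in Rainy after 3 days) = 0.3620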